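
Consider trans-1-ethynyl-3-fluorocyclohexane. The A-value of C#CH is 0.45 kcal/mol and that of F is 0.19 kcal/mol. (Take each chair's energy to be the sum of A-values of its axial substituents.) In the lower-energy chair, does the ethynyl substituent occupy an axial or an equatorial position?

C1 and C3 have the same parity, so for the trans isomer the two substituents are one axial and one equatorial in each chair.
Chair I (ethynyl axial, fluoro equatorial): E = 0.45 kcal/mol.
Chair II (ethynyl equatorial, fluoro axial): E = 0.19 kcal/mol.
Chair II is the more stable (lower-energy) conformer, and in that chair the ethynyl group is equatorial.

equatorial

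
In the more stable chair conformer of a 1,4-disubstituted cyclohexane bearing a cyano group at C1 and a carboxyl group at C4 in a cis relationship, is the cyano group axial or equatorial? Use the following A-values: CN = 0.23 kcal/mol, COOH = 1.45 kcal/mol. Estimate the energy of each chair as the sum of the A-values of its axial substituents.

axial

C1 and C4 have opposite parity, so for the cis isomer the two substituents are one axial and one equatorial in each chair.
Chair I (cyano axial, carboxyl equatorial): E = 0.23 kcal/mol.
Chair II (cyano equatorial, carboxyl axial): E = 1.45 kcal/mol.
Chair I is the more stable (lower-energy) conformer, and in that chair the cyano group is axial.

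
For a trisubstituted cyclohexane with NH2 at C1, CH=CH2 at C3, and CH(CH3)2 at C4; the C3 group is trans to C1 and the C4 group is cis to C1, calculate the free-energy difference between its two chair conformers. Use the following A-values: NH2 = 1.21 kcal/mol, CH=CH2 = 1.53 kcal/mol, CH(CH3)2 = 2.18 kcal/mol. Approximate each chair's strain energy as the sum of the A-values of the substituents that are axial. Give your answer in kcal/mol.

2.50 kcal/mol

Chair I (amino axial, vinyl equatorial, isopropyl equatorial): E = 1.21 kcal/mol.
Chair II (amino equatorial, vinyl axial, isopropyl axial): E = 3.71 kcal/mol.
ΔE = 3.71 − 1.21 = 2.50 kcal/mol; chair I is more stable.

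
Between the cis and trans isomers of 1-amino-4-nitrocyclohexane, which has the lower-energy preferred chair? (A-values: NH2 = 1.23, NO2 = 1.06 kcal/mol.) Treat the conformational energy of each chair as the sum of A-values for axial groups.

trans

At 1,4 positions (parity opposite): cis → (a,e or e,a); trans → (e,e or a,a).
Best chair for cis: E = 1.06 kcal/mol; best chair for trans: E = 0.00 kcal/mol.
The trans isomer is lower by 1.06 kcal/mol.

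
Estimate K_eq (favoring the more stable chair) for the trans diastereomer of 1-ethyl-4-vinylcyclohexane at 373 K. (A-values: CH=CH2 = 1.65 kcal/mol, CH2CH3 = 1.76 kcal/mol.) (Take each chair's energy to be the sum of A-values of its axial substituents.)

C1 and C4 have opposite parity, so for the trans isomer the two substituents are e,e in one chair and a,a in the other.
Chair I (vinyl axial, ethyl axial): E = 3.41 kcal/mol; chair II (vinyl equatorial, ethyl equatorial): E = 0.00 kcal/mol.
ΔG = 3.41 kcal/mol between the two chairs.
K = exp(ΔG/RT) with R = 1.987×10⁻³ kcal mol⁻¹ K⁻¹ and T = 373 K gives K ≈ 99.6.

K ≈ 99.6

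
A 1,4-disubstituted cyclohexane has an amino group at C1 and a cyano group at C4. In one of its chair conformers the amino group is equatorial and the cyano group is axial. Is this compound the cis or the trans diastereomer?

C1 and C4 have opposite parity, so their axial bonds point in opposite directions.
With opposite-parity carbons, two substituents on the same face are one axial and one equatorial; opposite faces give both axial or both equatorial.
Here the groups are equatorial/axial → same face → cis.

cis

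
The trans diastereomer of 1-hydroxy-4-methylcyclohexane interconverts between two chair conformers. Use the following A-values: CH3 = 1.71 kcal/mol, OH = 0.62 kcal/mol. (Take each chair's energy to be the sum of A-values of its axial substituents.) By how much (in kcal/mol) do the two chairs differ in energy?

2.33 kcal/mol

C1 and C4 have opposite parity, so for the trans isomer the two substituents are e,e in one chair and a,a in the other.
Chair I (methyl axial, hydroxyl axial): E = 2.33 kcal/mol.
Chair II (methyl equatorial, hydroxyl equatorial): E = 0.00 kcal/mol.
ΔE = 2.33 − 0.00 = 2.33 kcal/mol; chair II is more stable.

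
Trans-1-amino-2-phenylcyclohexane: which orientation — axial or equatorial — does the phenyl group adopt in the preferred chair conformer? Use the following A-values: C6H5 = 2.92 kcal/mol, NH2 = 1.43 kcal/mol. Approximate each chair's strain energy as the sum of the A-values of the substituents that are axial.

C1 and C2 have opposite parity, so for the trans isomer the two substituents are e,e in one chair and a,a in the other.
Chair I (phenyl axial, amino axial): E = 4.35 kcal/mol.
Chair II (phenyl equatorial, amino equatorial): E = 0.00 kcal/mol.
Chair II is the more stable (lower-energy) conformer, and in that chair the phenyl group is equatorial.

equatorial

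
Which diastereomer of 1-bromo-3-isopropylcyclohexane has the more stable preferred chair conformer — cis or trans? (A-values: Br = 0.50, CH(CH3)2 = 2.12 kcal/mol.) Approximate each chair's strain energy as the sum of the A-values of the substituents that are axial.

cis

At 1,3 positions (parity same): cis → (e,e or a,a); trans → (a,e or e,a).
Best chair for cis: E = 0.00 kcal/mol; best chair for trans: E = 0.50 kcal/mol.
The cis isomer is lower by 0.50 kcal/mol.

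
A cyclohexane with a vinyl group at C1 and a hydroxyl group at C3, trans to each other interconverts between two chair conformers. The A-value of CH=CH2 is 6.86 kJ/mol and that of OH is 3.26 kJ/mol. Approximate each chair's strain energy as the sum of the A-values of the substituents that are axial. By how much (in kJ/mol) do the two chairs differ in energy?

3.60 kJ/mol

C1 and C3 have the same parity, so for the trans isomer the two substituents are one axial and one equatorial in each chair.
Chair I (vinyl axial, hydroxyl equatorial): E = 6.86 kJ/mol.
Chair II (vinyl equatorial, hydroxyl axial): E = 3.26 kJ/mol.
ΔE = 6.86 − 3.26 = 3.60 kJ/mol; chair II is more stable.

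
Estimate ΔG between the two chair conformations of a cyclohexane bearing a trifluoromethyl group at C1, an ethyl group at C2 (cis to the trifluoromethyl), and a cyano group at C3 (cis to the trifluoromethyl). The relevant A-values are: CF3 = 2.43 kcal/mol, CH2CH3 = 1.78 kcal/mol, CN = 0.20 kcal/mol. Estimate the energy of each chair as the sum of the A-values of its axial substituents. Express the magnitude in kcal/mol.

Chair I (trifluoromethyl axial, ethyl equatorial, cyano axial): E = 2.63 kcal/mol.
Chair II (trifluoromethyl equatorial, ethyl axial, cyano equatorial): E = 1.78 kcal/mol.
ΔE = 2.63 − 1.78 = 0.85 kcal/mol; chair II is more stable.

0.85 kcal/mol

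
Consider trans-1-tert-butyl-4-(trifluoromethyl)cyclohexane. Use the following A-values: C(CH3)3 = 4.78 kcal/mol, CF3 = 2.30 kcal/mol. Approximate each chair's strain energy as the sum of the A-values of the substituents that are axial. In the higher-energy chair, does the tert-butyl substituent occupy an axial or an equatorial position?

C1 and C4 have opposite parity, so for the trans isomer the two substituents are e,e in one chair and a,a in the other.
Chair I (tert-butyl axial, trifluoromethyl axial): E = 7.08 kcal/mol.
Chair II (tert-butyl equatorial, trifluoromethyl equatorial): E = 0.00 kcal/mol.
Chair I is the less stable (higher-energy) conformer, and in that chair the tert-butyl group is axial.

axial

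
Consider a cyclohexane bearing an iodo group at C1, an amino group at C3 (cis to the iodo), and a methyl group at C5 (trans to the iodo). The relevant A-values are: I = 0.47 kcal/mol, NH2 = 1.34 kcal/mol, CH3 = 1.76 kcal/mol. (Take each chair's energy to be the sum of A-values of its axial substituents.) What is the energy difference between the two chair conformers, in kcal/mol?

Chair I (iodo axial, amino axial, methyl equatorial): E = 1.81 kcal/mol.
Chair II (iodo equatorial, amino equatorial, methyl axial): E = 1.76 kcal/mol.
ΔE = 1.81 − 1.76 = 0.05 kcal/mol; chair II is more stable.

0.05 kcal/mol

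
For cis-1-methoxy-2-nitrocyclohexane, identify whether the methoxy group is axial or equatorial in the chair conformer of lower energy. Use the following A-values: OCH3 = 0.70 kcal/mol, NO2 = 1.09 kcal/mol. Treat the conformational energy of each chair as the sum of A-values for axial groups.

axial

C1 and C2 have opposite parity, so for the cis isomer the two substituents are one axial and one equatorial in each chair.
Chair I (methoxy axial, nitro equatorial): E = 0.70 kcal/mol.
Chair II (methoxy equatorial, nitro axial): E = 1.09 kcal/mol.
Chair I is the more stable (lower-energy) conformer, and in that chair the methoxy group is axial.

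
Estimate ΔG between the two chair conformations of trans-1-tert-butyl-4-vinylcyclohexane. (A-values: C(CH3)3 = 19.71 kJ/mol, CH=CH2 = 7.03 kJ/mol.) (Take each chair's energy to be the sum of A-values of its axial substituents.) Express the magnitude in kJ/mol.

C1 and C4 have opposite parity, so for the trans isomer the two substituents are e,e in one chair and a,a in the other.
Chair I (tert-butyl axial, vinyl axial): E = 26.74 kJ/mol.
Chair II (tert-butyl equatorial, vinyl equatorial): E = 0.00 kJ/mol.
ΔE = 26.74 − 0.00 = 26.74 kJ/mol; chair II is more stable.

26.74 kJ/mol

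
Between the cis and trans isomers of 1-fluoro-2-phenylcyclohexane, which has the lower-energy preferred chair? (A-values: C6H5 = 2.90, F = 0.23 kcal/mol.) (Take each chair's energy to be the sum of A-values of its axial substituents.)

trans

At 1,2 positions (parity opposite): cis → (a,e or e,a); trans → (e,e or a,a).
Best chair for cis: E = 0.23 kcal/mol; best chair for trans: E = 0.00 kcal/mol.
The trans isomer is lower by 0.23 kcal/mol.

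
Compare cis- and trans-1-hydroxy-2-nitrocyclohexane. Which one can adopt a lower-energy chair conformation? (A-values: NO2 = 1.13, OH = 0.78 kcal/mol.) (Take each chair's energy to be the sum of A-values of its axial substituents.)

At 1,2 positions (parity opposite): cis → (a,e or e,a); trans → (e,e or a,a).
Best chair for cis: E = 0.78 kcal/mol; best chair for trans: E = 0.00 kcal/mol.
The trans isomer is lower by 0.78 kcal/mol.

trans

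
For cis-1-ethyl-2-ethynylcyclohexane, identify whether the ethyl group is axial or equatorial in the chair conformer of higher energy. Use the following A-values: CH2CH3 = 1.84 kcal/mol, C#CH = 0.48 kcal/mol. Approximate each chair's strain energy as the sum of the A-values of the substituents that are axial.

C1 and C2 have opposite parity, so for the cis isomer the two substituents are one axial and one equatorial in each chair.
Chair I (ethyl axial, ethynyl equatorial): E = 1.84 kcal/mol.
Chair II (ethyl equatorial, ethynyl axial): E = 0.48 kcal/mol.
Chair I is the less stable (higher-energy) conformer, and in that chair the ethyl group is axial.

axial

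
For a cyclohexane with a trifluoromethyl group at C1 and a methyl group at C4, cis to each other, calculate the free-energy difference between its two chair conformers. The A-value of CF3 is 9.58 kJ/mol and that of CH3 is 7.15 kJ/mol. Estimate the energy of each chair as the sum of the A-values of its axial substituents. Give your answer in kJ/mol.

C1 and C4 have opposite parity, so for the cis isomer the two substituents are one axial and one equatorial in each chair.
Chair I (trifluoromethyl axial, methyl equatorial): E = 9.58 kJ/mol.
Chair II (trifluoromethyl equatorial, methyl axial): E = 7.15 kJ/mol.
ΔE = 9.58 − 7.15 = 2.43 kJ/mol; chair II is more stable.

2.43 kJ/mol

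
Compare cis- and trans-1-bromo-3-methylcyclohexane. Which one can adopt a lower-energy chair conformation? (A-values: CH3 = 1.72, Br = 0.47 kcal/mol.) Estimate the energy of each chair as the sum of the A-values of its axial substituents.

At 1,3 positions (parity same): cis → (e,e or a,a); trans → (a,e or e,a).
Best chair for cis: E = 0.00 kcal/mol; best chair for trans: E = 0.47 kcal/mol.
The cis isomer is lower by 0.47 kcal/mol.

cis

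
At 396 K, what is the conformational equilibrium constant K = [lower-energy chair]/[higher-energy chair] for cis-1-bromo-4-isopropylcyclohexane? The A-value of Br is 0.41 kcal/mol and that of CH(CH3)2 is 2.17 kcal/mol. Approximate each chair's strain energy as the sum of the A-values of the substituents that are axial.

C1 and C4 have opposite parity, so for the cis isomer the two substituents are one axial and one equatorial in each chair.
Chair I (bromo axial, isopropyl equatorial): E = 0.41 kcal/mol; chair II (bromo equatorial, isopropyl axial): E = 2.17 kcal/mol.
ΔG = 1.76 kcal/mol between the two chairs.
K = exp(ΔG/RT) with R = 1.987×10⁻³ kcal mol⁻¹ K⁻¹ and T = 396 K gives K ≈ 9.36.

K ≈ 9.36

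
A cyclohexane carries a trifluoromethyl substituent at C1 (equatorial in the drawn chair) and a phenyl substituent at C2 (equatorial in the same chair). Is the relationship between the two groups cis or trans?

trans

C1 and C2 have opposite parity, so their axial bonds point in opposite directions.
With opposite-parity carbons, two substituents on the same face are one axial and one equatorial; opposite faces give both axial or both equatorial.
Here the groups are equatorial/equatorial → opposite face → trans.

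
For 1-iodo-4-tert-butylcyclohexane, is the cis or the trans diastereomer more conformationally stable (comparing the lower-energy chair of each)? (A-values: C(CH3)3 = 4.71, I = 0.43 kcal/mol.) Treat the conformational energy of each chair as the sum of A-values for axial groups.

At 1,4 positions (parity opposite): cis → (a,e or e,a); trans → (e,e or a,a).
Best chair for cis: E = 0.43 kcal/mol; best chair for trans: E = 0.00 kcal/mol.
The trans isomer is lower by 0.43 kcal/mol.

trans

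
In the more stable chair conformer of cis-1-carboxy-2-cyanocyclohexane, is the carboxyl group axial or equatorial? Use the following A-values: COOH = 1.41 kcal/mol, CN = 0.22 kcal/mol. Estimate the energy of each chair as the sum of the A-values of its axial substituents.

equatorial

C1 and C2 have opposite parity, so for the cis isomer the two substituents are one axial and one equatorial in each chair.
Chair I (carboxyl axial, cyano equatorial): E = 1.41 kcal/mol.
Chair II (carboxyl equatorial, cyano axial): E = 0.22 kcal/mol.
Chair II is the more stable (lower-energy) conformer, and in that chair the carboxyl group is equatorial.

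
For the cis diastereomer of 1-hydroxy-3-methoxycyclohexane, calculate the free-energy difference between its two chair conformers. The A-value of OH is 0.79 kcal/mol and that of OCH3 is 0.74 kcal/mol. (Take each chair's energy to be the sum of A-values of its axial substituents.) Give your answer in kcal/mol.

C1 and C3 have the same parity, so for the cis isomer the two substituents are e,e in one chair and a,a in the other.
Chair I (hydroxyl axial, methoxy axial): E = 1.53 kcal/mol.
Chair II (hydroxyl equatorial, methoxy equatorial): E = 0.00 kcal/mol.
ΔE = 1.53 − 0.00 = 1.53 kcal/mol; chair II is more stable.

1.53 kcal/mol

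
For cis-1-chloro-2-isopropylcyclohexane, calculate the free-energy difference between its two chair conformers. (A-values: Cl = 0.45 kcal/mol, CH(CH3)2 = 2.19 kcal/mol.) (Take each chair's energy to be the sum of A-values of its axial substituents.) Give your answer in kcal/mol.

C1 and C2 have opposite parity, so for the cis isomer the two substituents are one axial and one equatorial in each chair.
Chair I (chloro axial, isopropyl equatorial): E = 0.45 kcal/mol.
Chair II (chloro equatorial, isopropyl axial): E = 2.19 kcal/mol.
ΔE = 2.19 − 0.45 = 1.74 kcal/mol; chair I is more stable.

1.74 kcal/mol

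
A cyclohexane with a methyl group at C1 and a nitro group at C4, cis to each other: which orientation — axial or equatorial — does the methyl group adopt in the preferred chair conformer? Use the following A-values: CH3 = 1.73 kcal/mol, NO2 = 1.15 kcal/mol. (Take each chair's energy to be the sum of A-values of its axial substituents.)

equatorial

C1 and C4 have opposite parity, so for the cis isomer the two substituents are one axial and one equatorial in each chair.
Chair I (methyl axial, nitro equatorial): E = 1.73 kcal/mol.
Chair II (methyl equatorial, nitro axial): E = 1.15 kcal/mol.
Chair II is the more stable (lower-energy) conformer, and in that chair the methyl group is equatorial.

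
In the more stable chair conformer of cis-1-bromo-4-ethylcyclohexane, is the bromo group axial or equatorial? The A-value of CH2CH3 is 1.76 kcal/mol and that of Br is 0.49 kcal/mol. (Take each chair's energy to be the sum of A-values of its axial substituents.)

axial

C1 and C4 have opposite parity, so for the cis isomer the two substituents are one axial and one equatorial in each chair.
Chair I (ethyl axial, bromo equatorial): E = 1.76 kcal/mol.
Chair II (ethyl equatorial, bromo axial): E = 0.49 kcal/mol.
Chair II is the more stable (lower-energy) conformer, and in that chair the bromo group is axial.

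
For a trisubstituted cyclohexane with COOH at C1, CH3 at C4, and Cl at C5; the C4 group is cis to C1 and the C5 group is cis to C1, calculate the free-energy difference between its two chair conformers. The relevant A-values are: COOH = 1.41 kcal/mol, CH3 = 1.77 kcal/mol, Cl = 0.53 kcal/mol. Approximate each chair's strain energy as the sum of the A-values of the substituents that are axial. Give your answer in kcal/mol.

0.17 kcal/mol

Chair I (carboxyl axial, methyl equatorial, chloro axial): E = 1.94 kcal/mol.
Chair II (carboxyl equatorial, methyl axial, chloro equatorial): E = 1.77 kcal/mol.
ΔE = 1.94 − 1.77 = 0.17 kcal/mol; chair II is more stable.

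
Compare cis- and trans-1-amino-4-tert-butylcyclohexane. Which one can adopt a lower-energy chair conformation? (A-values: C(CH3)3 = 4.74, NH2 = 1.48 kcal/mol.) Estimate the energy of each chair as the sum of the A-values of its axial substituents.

trans

At 1,4 positions (parity opposite): cis → (a,e or e,a); trans → (e,e or a,a).
Best chair for cis: E = 1.48 kcal/mol; best chair for trans: E = 0.00 kcal/mol.
The trans isomer is lower by 1.48 kcal/mol.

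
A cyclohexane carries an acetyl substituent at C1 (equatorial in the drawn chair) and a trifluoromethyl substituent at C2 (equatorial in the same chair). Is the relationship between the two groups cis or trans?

trans

C1 and C2 have opposite parity, so their axial bonds point in opposite directions.
With opposite-parity carbons, two substituents on the same face are one axial and one equatorial; opposite faces give both axial or both equatorial.
Here the groups are equatorial/equatorial → opposite face → trans.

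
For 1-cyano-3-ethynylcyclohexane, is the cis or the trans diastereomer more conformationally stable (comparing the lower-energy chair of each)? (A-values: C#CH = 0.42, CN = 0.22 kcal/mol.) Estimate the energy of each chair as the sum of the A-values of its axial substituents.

At 1,3 positions (parity same): cis → (e,e or a,a); trans → (a,e or e,a).
Best chair for cis: E = 0.00 kcal/mol; best chair for trans: E = 0.22 kcal/mol.
The cis isomer is lower by 0.22 kcal/mol.

cis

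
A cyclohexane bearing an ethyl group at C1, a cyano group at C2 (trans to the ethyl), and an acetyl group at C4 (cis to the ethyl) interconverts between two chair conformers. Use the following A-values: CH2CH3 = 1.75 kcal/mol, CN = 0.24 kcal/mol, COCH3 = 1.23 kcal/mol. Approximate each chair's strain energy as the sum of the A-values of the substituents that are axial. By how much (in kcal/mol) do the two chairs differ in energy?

0.76 kcal/mol

Chair I (ethyl axial, cyano axial, acetyl equatorial): E = 1.99 kcal/mol.
Chair II (ethyl equatorial, cyano equatorial, acetyl axial): E = 1.23 kcal/mol.
ΔE = 1.99 − 1.23 = 0.76 kcal/mol; chair II is more stable.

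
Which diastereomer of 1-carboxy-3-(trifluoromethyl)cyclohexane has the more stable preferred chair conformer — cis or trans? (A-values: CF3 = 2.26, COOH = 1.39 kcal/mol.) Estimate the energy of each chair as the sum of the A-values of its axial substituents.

At 1,3 positions (parity same): cis → (e,e or a,a); trans → (a,e or e,a).
Best chair for cis: E = 0.00 kcal/mol; best chair for trans: E = 1.39 kcal/mol.
The cis isomer is lower by 1.39 kcal/mol.

cis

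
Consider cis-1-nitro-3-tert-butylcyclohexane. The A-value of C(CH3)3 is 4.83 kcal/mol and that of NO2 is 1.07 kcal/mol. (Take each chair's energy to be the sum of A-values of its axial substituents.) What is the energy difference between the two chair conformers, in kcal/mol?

C1 and C3 have the same parity, so for the cis isomer the two substituents are e,e in one chair and a,a in the other.
Chair I (tert-butyl axial, nitro axial): E = 5.90 kcal/mol.
Chair II (tert-butyl equatorial, nitro equatorial): E = 0.00 kcal/mol.
ΔE = 5.90 − 0.00 = 5.90 kcal/mol; chair II is more stable.

5.90 kcal/mol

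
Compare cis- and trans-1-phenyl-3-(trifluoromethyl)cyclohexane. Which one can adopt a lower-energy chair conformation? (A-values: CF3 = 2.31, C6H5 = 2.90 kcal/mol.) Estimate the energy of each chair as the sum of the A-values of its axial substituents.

At 1,3 positions (parity same): cis → (e,e or a,a); trans → (a,e or e,a).
Best chair for cis: E = 0.00 kcal/mol; best chair for trans: E = 2.31 kcal/mol.
The cis isomer is lower by 2.31 kcal/mol.

cis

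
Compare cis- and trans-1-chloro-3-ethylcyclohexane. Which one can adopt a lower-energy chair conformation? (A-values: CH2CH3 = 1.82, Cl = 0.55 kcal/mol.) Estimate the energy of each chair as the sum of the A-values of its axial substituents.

At 1,3 positions (parity same): cis → (e,e or a,a); trans → (a,e or e,a).
Best chair for cis: E = 0.00 kcal/mol; best chair for trans: E = 0.55 kcal/mol.
The cis isomer is lower by 0.55 kcal/mol.

cis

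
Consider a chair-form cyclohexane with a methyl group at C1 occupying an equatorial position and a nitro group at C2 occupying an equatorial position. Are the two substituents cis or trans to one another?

trans

C1 and C2 have opposite parity, so their axial bonds point in opposite directions.
With opposite-parity carbons, two substituents on the same face are one axial and one equatorial; opposite faces give both axial or both equatorial.
Here the groups are equatorial/equatorial → opposite face → trans.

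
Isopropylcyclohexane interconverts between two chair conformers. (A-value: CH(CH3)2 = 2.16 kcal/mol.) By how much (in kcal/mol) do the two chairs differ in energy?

2.16 kcal/mol

A monosubstituted cyclohexane has one chair with the isopropyl group axial (E = A = 2.16 kcal/mol) and one with it equatorial (E = 0).
ΔE = 2.16 − 0 = 2.16 kcal/mol.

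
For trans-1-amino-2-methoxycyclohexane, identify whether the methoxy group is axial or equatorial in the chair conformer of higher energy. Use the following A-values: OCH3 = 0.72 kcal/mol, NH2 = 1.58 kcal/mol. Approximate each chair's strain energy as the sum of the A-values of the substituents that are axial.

axial

C1 and C2 have opposite parity, so for the trans isomer the two substituents are e,e in one chair and a,a in the other.
Chair I (methoxy axial, amino axial): E = 2.30 kcal/mol.
Chair II (methoxy equatorial, amino equatorial): E = 0.00 kcal/mol.
Chair I is the less stable (higher-energy) conformer, and in that chair the methoxy group is axial.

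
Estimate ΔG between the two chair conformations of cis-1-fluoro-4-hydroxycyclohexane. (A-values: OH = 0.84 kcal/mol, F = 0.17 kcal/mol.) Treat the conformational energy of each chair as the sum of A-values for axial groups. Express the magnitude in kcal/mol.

C1 and C4 have opposite parity, so for the cis isomer the two substituents are one axial and one equatorial in each chair.
Chair I (hydroxyl axial, fluoro equatorial): E = 0.84 kcal/mol.
Chair II (hydroxyl equatorial, fluoro axial): E = 0.17 kcal/mol.
ΔE = 0.84 − 0.17 = 0.67 kcal/mol; chair II is more stable.

0.67 kcal/mol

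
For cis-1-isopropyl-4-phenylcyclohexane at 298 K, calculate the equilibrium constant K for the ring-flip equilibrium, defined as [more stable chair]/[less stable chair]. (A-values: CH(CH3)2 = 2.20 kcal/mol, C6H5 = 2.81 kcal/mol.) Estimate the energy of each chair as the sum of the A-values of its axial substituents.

K ≈ 2.80

C1 and C4 have opposite parity, so for the cis isomer the two substituents are one axial and one equatorial in each chair.
Chair I (isopropyl axial, phenyl equatorial): E = 2.20 kcal/mol; chair II (isopropyl equatorial, phenyl axial): E = 2.81 kcal/mol.
ΔG = 0.61 kcal/mol between the two chairs.
K = exp(ΔG/RT) with R = 1.987×10⁻³ kcal mol⁻¹ K⁻¹ and T = 298 K gives K ≈ 2.8.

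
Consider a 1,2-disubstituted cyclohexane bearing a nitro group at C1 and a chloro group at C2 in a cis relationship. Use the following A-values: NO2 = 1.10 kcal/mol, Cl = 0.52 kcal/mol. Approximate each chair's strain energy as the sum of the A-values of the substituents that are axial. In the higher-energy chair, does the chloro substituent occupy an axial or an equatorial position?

C1 and C2 have opposite parity, so for the cis isomer the two substituents are one axial and one equatorial in each chair.
Chair I (nitro axial, chloro equatorial): E = 1.10 kcal/mol.
Chair II (nitro equatorial, chloro axial): E = 0.52 kcal/mol.
Chair I is the less stable (higher-energy) conformer, and in that chair the chloro group is equatorial.

equatorial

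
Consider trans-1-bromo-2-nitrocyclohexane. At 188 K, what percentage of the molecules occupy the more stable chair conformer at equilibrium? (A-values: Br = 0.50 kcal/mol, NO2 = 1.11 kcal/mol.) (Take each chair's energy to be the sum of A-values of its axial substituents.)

98.7%

C1 and C2 have opposite parity, so for the trans isomer the two substituents are e,e in one chair and a,a in the other.
Chair I (bromo axial, nitro axial): E = 1.61 kcal/mol; chair II (bromo equatorial, nitro equatorial): E = 0.00 kcal/mol.
ΔG = 1.61 kcal/mol between the two chairs.
K = exp(ΔG/RT) with R = 1.987×10⁻³ kcal mol⁻¹ K⁻¹ and T = 188 K gives K ≈ 74.4.
Fraction in the lower-energy chair = K/(K+1) = 98.7%.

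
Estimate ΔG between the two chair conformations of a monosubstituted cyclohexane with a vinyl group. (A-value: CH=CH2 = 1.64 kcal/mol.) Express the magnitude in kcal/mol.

1.64 kcal/mol

A monosubstituted cyclohexane has one chair with the vinyl group axial (E = A = 1.64 kcal/mol) and one with it equatorial (E = 0).
ΔE = 1.64 − 0 = 1.64 kcal/mol.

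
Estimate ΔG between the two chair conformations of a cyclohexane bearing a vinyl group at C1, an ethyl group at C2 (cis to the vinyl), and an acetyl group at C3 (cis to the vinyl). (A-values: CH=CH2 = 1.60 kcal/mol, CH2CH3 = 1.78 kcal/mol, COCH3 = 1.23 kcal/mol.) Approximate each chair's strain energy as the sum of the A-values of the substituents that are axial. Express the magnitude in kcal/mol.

Chair I (vinyl axial, ethyl equatorial, acetyl axial): E = 2.83 kcal/mol.
Chair II (vinyl equatorial, ethyl axial, acetyl equatorial): E = 1.78 kcal/mol.
ΔE = 2.83 − 1.78 = 1.05 kcal/mol; chair II is more stable.

1.05 kcal/mol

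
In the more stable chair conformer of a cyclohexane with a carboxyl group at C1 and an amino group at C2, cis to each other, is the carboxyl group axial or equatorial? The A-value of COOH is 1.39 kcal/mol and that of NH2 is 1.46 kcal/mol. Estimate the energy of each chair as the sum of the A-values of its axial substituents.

C1 and C2 have opposite parity, so for the cis isomer the two substituents are one axial and one equatorial in each chair.
Chair I (carboxyl axial, amino equatorial): E = 1.39 kcal/mol.
Chair II (carboxyl equatorial, amino axial): E = 1.46 kcal/mol.
Chair I is the more stable (lower-energy) conformer, and in that chair the carboxyl group is axial.

axial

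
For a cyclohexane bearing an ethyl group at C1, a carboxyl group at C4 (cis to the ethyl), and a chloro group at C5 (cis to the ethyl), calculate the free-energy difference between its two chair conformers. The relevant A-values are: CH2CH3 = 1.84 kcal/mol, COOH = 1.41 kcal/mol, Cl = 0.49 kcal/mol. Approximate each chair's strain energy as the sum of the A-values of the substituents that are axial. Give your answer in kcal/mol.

0.92 kcal/mol

Chair I (ethyl axial, carboxyl equatorial, chloro axial): E = 2.33 kcal/mol.
Chair II (ethyl equatorial, carboxyl axial, chloro equatorial): E = 1.41 kcal/mol.
ΔE = 2.33 − 1.41 = 0.92 kcal/mol; chair II is more stable.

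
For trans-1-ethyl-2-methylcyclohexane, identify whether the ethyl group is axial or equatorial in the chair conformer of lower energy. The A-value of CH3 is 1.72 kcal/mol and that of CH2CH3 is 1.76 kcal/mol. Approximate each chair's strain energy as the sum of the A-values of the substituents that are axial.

C1 and C2 have opposite parity, so for the trans isomer the two substituents are e,e in one chair and a,a in the other.
Chair I (methyl axial, ethyl axial): E = 3.48 kcal/mol.
Chair II (methyl equatorial, ethyl equatorial): E = 0.00 kcal/mol.
Chair II is the more stable (lower-energy) conformer, and in that chair the ethyl group is equatorial.

equatorial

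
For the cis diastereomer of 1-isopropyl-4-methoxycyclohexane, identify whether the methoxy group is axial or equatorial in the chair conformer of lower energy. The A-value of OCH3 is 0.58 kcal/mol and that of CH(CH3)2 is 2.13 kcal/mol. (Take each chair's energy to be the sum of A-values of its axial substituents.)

axial

C1 and C4 have opposite parity, so for the cis isomer the two substituents are one axial and one equatorial in each chair.
Chair I (methoxy axial, isopropyl equatorial): E = 0.58 kcal/mol.
Chair II (methoxy equatorial, isopropyl axial): E = 2.13 kcal/mol.
Chair I is the more stable (lower-energy) conformer, and in that chair the methoxy group is axial.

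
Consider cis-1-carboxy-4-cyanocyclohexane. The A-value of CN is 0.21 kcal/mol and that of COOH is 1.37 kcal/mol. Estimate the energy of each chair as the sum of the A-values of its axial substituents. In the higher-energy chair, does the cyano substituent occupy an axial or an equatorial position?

equatorial

C1 and C4 have opposite parity, so for the cis isomer the two substituents are one axial and one equatorial in each chair.
Chair I (cyano axial, carboxyl equatorial): E = 0.21 kcal/mol.
Chair II (cyano equatorial, carboxyl axial): E = 1.37 kcal/mol.
Chair II is the less stable (higher-energy) conformer, and in that chair the cyano group is equatorial.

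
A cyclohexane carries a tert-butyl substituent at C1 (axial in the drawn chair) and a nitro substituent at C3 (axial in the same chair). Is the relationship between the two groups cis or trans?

C1 and C3 have the same parity, so their axial bonds point in the same direction.
With same-parity carbons, two substituents on the same face are both axial or both equatorial; opposite faces give one of each.
Here the groups are axial/axial → same face → cis.

cis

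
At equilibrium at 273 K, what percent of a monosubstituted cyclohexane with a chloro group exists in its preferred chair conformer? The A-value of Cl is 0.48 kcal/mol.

70.8%

One chair has the chloro group axial (E = 0.48 kcal/mol) and the other has it equatorial (E = 0).
ΔG = 0.48 kcal/mol between the two chairs.
K = exp(ΔG/RT) with R = 1.987×10⁻³ kcal mol⁻¹ K⁻¹ and T = 273 K gives K ≈ 2.42.
Fraction in the lower-energy chair = K/(K+1) = 70.8%.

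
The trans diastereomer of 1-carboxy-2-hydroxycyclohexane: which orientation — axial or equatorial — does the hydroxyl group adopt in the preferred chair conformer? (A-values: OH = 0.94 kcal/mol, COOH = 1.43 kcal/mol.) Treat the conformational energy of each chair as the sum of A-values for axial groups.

C1 and C2 have opposite parity, so for the trans isomer the two substituents are e,e in one chair and a,a in the other.
Chair I (hydroxyl axial, carboxyl axial): E = 2.37 kcal/mol.
Chair II (hydroxyl equatorial, carboxyl equatorial): E = 0.00 kcal/mol.
Chair II is the more stable (lower-energy) conformer, and in that chair the hydroxyl group is equatorial.

equatorial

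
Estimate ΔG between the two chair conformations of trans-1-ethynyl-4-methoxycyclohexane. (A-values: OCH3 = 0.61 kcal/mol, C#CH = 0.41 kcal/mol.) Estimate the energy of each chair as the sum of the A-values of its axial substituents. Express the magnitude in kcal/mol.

1.02 kcal/mol

C1 and C4 have opposite parity, so for the trans isomer the two substituents are e,e in one chair and a,a in the other.
Chair I (methoxy axial, ethynyl axial): E = 1.02 kcal/mol.
Chair II (methoxy equatorial, ethynyl equatorial): E = 0.00 kcal/mol.
ΔE = 1.02 − 0.00 = 1.02 kcal/mol; chair II is more stable.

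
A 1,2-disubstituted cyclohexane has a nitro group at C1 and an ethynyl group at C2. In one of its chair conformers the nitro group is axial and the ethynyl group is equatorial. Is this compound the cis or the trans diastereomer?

cis

C1 and C2 have opposite parity, so their axial bonds point in opposite directions.
With opposite-parity carbons, two substituents on the same face are one axial and one equatorial; opposite faces give both axial or both equatorial.
Here the groups are axial/equatorial → same face → cis.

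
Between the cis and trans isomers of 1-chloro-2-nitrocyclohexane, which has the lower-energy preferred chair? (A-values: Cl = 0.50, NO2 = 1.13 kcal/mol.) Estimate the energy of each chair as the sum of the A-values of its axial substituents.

trans

At 1,2 positions (parity opposite): cis → (a,e or e,a); trans → (e,e or a,a).
Best chair for cis: E = 0.50 kcal/mol; best chair for trans: E = 0.00 kcal/mol.
The trans isomer is lower by 0.50 kcal/mol.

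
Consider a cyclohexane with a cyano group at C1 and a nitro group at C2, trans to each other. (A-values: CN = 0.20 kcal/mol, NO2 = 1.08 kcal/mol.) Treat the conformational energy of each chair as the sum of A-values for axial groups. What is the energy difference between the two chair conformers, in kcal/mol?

1.28 kcal/mol

C1 and C2 have opposite parity, so for the trans isomer the two substituents are e,e in one chair and a,a in the other.
Chair I (cyano axial, nitro axial): E = 1.28 kcal/mol.
Chair II (cyano equatorial, nitro equatorial): E = 0.00 kcal/mol.
ΔE = 1.28 − 0.00 = 1.28 kcal/mol; chair II is more stable.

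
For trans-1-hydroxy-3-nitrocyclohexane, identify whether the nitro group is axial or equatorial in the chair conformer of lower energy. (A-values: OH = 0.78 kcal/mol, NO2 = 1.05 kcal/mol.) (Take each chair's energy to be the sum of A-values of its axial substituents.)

C1 and C3 have the same parity, so for the trans isomer the two substituents are one axial and one equatorial in each chair.
Chair I (hydroxyl axial, nitro equatorial): E = 0.78 kcal/mol.
Chair II (hydroxyl equatorial, nitro axial): E = 1.05 kcal/mol.
Chair I is the more stable (lower-energy) conformer, and in that chair the nitro group is equatorial.

equatorial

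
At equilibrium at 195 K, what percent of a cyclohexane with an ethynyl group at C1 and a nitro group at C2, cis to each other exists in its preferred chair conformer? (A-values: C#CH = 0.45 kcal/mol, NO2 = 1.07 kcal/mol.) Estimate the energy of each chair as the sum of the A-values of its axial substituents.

83.2%

C1 and C2 have opposite parity, so for the cis isomer the two substituents are one axial and one equatorial in each chair.
Chair I (ethynyl axial, nitro equatorial): E = 0.45 kcal/mol; chair II (ethynyl equatorial, nitro axial): E = 1.07 kcal/mol.
ΔG = 0.62 kcal/mol between the two chairs.
K = exp(ΔG/RT) with R = 1.987×10⁻³ kcal mol⁻¹ K⁻¹ and T = 195 K gives K ≈ 4.95.
Fraction in the lower-energy chair = K/(K+1) = 83.2%.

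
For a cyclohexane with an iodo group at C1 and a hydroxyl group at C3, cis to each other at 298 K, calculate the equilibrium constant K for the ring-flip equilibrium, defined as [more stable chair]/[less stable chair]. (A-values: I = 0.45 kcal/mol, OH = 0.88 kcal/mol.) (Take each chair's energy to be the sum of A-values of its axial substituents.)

C1 and C3 have the same parity, so for the cis isomer the two substituents are e,e in one chair and a,a in the other.
Chair I (iodo axial, hydroxyl axial): E = 1.33 kcal/mol; chair II (iodo equatorial, hydroxyl equatorial): E = 0.00 kcal/mol.
ΔG = 1.33 kcal/mol between the two chairs.
K = exp(ΔG/RT) with R = 1.987×10⁻³ kcal mol⁻¹ K⁻¹ and T = 298 K gives K ≈ 9.45.

K ≈ 9.45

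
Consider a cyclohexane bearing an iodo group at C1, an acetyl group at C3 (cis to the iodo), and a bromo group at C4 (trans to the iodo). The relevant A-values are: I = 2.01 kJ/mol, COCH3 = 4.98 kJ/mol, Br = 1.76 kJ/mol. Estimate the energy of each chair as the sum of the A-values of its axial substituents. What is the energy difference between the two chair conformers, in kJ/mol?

Chair I (iodo axial, acetyl axial, bromo axial): E = 8.75 kJ/mol.
Chair II (iodo equatorial, acetyl equatorial, bromo equatorial): E = 0.00 kJ/mol.
ΔE = 8.75 − 0.00 = 8.75 kJ/mol; chair II is more stable.

8.75 kJ/mol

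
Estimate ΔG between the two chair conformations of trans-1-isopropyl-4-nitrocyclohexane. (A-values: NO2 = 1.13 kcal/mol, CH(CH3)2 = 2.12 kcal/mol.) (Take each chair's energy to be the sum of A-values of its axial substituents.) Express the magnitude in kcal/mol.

C1 and C4 have opposite parity, so for the trans isomer the two substituents are e,e in one chair and a,a in the other.
Chair I (nitro axial, isopropyl axial): E = 3.25 kcal/mol.
Chair II (nitro equatorial, isopropyl equatorial): E = 0.00 kcal/mol.
ΔE = 3.25 − 0.00 = 3.25 kcal/mol; chair II is more stable.

3.25 kcal/mol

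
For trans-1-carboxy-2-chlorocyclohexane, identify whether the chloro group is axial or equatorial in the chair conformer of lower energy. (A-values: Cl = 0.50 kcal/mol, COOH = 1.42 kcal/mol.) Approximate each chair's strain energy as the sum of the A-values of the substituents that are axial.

C1 and C2 have opposite parity, so for the trans isomer the two substituents are e,e in one chair and a,a in the other.
Chair I (chloro axial, carboxyl axial): E = 1.92 kcal/mol.
Chair II (chloro equatorial, carboxyl equatorial): E = 0.00 kcal/mol.
Chair II is the more stable (lower-energy) conformer, and in that chair the chloro group is equatorial.

equatorial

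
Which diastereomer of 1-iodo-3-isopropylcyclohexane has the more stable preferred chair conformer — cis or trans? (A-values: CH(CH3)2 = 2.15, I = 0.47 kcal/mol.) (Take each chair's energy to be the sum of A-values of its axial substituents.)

At 1,3 positions (parity same): cis → (e,e or a,a); trans → (a,e or e,a).
Best chair for cis: E = 0.00 kcal/mol; best chair for trans: E = 0.47 kcal/mol.
The cis isomer is lower by 0.47 kcal/mol.

cis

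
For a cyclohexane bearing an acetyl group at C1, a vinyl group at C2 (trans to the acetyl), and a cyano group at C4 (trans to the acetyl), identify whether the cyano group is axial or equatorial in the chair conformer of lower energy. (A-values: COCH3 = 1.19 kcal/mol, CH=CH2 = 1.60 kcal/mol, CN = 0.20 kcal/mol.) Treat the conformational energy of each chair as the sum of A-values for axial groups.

Chair I (acetyl axial, vinyl axial, cyano axial): E = 2.99 kcal/mol.
Chair II (acetyl equatorial, vinyl equatorial, cyano equatorial): E = 0.00 kcal/mol.
Chair II is the more stable (lower-energy) conformer, and in that chair the cyano group is equatorial.

equatorial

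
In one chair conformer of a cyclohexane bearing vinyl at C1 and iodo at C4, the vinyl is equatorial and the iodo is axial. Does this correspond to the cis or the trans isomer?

C1 and C4 have opposite parity, so their axial bonds point in opposite directions.
With opposite-parity carbons, two substituents on the same face are one axial and one equatorial; opposite faces give both axial or both equatorial.
Here the groups are equatorial/axial → same face → cis.

cis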